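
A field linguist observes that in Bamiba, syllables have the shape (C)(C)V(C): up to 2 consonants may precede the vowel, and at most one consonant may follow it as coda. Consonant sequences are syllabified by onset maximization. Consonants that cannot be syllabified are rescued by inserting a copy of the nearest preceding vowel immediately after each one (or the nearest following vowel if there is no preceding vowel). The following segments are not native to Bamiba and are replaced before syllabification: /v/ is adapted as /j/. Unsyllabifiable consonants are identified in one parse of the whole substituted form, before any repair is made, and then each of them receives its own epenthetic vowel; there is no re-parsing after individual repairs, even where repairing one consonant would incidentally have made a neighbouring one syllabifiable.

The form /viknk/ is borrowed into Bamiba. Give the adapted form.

jikniki

Substitution: /v/ → /j/, giving /jiknk/.
Under (C)(C)V(C), the unsyllabifiable consonants are /n/, /k/ (at most one coda consonant is licensed; onsets may contain at most 2 consonants).
Inserting the epenthetic vowel yields /n/ → /ni/, /k/ → /ki/.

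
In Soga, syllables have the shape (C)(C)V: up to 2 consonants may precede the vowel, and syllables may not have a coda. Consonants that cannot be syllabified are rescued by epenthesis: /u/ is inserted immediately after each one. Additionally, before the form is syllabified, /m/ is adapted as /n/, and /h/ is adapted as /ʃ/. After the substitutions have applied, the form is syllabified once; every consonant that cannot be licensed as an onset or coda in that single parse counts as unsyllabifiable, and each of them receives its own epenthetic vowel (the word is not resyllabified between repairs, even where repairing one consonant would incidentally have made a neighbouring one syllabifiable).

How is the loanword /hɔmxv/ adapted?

Substitution: /h/ → /ʃ/, /m/ → /n/, giving /ʃɔnxv/.
Syllabifying with onset maximization leaves /n/, /x/, /v/ stranded (no codas are permitted; onsets may contain at most 2 consonants).
Inserting the epenthetic vowel yields /n/ → /nu/, /x/ → /xu/, /v/ → /vu/.

ʃɔnuxuvu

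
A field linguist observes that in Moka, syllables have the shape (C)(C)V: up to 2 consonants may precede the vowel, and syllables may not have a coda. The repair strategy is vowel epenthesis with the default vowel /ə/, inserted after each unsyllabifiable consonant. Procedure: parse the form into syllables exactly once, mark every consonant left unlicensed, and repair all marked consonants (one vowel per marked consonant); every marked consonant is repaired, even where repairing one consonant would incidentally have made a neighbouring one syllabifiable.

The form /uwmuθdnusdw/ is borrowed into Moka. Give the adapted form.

Under (C)(C)V, the unsyllabifiable consonants are /θ/, /s/, /d/, /w/ (no codas are permitted; onsets may contain at most 2 consonants).
Each unlicensed consonant becomes the onset of a new syllable: /θ/ → /θə/, /s/ → /sə/, /d/ → /də/, /w/ → /wə/.

uwmuθədnusədəwə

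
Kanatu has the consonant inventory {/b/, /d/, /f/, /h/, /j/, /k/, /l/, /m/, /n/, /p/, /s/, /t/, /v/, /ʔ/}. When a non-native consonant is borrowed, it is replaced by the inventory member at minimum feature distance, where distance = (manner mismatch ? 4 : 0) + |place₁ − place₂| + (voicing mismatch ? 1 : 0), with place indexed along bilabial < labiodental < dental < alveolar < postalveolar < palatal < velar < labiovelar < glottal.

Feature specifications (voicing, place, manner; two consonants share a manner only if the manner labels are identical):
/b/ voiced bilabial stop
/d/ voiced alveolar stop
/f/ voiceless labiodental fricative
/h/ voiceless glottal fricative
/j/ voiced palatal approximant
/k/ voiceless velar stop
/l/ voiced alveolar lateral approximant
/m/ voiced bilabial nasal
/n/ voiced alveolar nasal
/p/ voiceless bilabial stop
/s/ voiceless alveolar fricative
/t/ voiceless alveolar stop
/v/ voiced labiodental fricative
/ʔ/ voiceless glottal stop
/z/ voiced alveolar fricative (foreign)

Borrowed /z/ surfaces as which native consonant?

/s/ is closest: same manner (fricative), place distance 0 (alveolar→alveolar), voicing differs (+1); total 1. Next closest is /v/ at distance 2.

s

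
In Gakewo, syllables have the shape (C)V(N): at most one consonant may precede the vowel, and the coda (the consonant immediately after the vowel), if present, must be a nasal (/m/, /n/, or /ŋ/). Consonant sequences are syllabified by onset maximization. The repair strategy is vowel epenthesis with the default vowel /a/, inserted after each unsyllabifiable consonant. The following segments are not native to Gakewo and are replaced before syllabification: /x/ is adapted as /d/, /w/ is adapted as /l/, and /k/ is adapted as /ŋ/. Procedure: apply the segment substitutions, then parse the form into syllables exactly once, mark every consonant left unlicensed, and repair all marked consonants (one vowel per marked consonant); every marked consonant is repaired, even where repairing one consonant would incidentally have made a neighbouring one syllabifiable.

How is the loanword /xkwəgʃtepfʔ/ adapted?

daŋaləgaʃatepafaʔa

Substitution: /x/ → /d/, /k/ → /ŋ/, /w/ → /l/, giving /dŋləgʃtepfʔ/.
The consonants /d/, /ŋ/, /g/, /ʃ/, /p/, /f/, /ʔ/ cannot be parsed into a legal (C)V(N) syllable (only a nasal (/m/, /n/, or /ŋ/) is licensed in coda position; onsets are limited to one consonant).
Inserting the epenthetic vowel yields /d/ → /da/, /ŋ/ → /ŋa/, /g/ → /ga/, /ʃ/ → /ʃa/, /p/ → /pa/, /f/ → /fa/, /ʔ/ → /ʔa/.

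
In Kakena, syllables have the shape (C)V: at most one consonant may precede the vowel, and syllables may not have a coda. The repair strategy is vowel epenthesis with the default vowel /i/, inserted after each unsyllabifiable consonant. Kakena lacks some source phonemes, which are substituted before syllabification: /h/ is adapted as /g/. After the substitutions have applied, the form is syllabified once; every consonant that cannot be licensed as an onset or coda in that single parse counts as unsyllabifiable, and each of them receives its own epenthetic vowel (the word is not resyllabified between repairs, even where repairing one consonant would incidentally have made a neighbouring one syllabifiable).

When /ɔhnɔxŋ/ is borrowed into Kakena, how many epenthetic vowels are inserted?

After substitution the input is /ɔgnɔxŋ/.
The unsyllabifiable consonants are /g/, /x/, /ŋ/; each receives one epenthetic vowel.

3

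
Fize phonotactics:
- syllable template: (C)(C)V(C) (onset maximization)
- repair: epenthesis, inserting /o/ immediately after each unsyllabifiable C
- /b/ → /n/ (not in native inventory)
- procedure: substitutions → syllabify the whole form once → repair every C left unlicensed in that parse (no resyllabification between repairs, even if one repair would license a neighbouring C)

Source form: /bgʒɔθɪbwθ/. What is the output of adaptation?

nogʒɔθɪnwoθo

Substitution: /b/ → /n/, giving /ngʒɔθɪnwθ/.
Under (C)(C)V(C), the unsyllabifiable consonants are /n/, /w/, /θ/ (at most one coda consonant is licensed; onsets may contain at most 2 consonants).
Each unlicensed consonant becomes the onset of a new syllable: /n/ → /no/, /w/ → /wo/, /θ/ → /θo/.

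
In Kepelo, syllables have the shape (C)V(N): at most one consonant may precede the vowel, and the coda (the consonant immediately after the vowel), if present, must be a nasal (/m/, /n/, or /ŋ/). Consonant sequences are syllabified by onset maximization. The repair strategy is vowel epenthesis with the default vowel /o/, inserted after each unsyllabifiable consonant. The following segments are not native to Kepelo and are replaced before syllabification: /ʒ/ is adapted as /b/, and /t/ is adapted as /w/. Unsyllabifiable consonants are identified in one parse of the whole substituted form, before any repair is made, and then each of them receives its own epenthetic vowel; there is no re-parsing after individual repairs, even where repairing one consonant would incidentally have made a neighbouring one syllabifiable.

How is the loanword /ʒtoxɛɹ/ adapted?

Substitution: /ʒ/ → /b/, /t/ → /w/, giving /bwoxɛɹ/.
Under (C)V(N), the unsyllabifiable consonants are /b/, /ɹ/ (only a nasal (/m/, /n/, or /ŋ/) is licensed in coda position; onsets are limited to one consonant).
Inserting the epenthetic vowel yields /b/ → /bo/, /ɹ/ → /ɹo/.

bowoxɛɹo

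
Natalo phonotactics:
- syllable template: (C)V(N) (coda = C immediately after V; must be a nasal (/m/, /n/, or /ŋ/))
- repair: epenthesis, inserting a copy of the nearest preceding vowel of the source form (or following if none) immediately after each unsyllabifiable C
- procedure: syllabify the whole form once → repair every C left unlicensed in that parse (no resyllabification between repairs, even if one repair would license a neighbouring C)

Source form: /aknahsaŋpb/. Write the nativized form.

Syllabifying with onset maximization leaves /k/, /h/, /p/, /b/ stranded (only a nasal (/m/, /n/, or /ŋ/) is licensed in coda position; onsets are limited to one consonant).
Epenthesis after each stranded consonant: /k/ → /ka/, /h/ → /ha/, /p/ → /pa/, /b/ → /ba/.

akanahasaŋpaba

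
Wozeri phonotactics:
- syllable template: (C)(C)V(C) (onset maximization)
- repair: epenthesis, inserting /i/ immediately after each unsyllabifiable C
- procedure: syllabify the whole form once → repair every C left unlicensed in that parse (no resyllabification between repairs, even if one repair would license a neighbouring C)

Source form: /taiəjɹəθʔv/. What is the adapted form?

taiəjɹəθʔivi

Syllabifying with onset maximization leaves /ʔ/, /v/ stranded (at most one coda consonant is licensed; onsets may contain at most 2 consonants).
Inserting the epenthetic vowel yields /ʔ/ → /ʔi/, /v/ → /vi/.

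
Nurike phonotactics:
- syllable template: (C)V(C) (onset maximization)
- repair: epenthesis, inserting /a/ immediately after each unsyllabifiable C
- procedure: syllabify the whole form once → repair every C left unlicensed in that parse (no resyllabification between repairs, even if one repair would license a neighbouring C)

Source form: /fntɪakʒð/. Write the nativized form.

The consonants /f/, /n/, /ʒ/, /ð/ cannot be parsed into a legal (C)V(C) syllable (at most one coda consonant is licensed; onsets are limited to one consonant).
Inserting the epenthetic vowel yields /f/ → /fa/, /n/ → /na/, /ʒ/ → /ʒa/, /ð/ → /ða/.

fanatɪakʒaða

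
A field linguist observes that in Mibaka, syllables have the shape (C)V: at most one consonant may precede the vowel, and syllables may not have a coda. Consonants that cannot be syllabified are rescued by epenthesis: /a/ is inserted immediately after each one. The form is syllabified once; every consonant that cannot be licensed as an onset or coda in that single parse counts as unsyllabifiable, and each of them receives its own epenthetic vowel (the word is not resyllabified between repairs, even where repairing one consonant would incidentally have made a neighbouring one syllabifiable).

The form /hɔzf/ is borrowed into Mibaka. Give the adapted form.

hɔzafa

The consonants /z/, /f/ cannot be parsed into a legal (C)V syllable (no codas are permitted; onsets are limited to one consonant).
Inserting the epenthetic vowel yields /z/ → /za/, /f/ → /fa/.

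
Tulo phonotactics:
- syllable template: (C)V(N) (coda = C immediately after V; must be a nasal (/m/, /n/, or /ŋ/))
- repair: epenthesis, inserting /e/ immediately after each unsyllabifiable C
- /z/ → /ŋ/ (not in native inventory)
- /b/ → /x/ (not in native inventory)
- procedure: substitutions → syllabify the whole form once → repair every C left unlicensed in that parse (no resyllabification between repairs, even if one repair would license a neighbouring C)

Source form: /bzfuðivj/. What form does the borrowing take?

Substitution: /b/ → /x/, /z/ → /ŋ/, giving /xŋfuðivj/.
Under (C)V(N), the unsyllabifiable consonants are /x/, /ŋ/, /v/, /j/ (only a nasal (/m/, /n/, or /ŋ/) is licensed in coda position; onsets are limited to one consonant).
Each unlicensed consonant becomes the onset of a new syllable: /x/ → /xe/, /ŋ/ → /ŋe/, /v/ → /ve/, /j/ → /je/.

xeŋefuðiveje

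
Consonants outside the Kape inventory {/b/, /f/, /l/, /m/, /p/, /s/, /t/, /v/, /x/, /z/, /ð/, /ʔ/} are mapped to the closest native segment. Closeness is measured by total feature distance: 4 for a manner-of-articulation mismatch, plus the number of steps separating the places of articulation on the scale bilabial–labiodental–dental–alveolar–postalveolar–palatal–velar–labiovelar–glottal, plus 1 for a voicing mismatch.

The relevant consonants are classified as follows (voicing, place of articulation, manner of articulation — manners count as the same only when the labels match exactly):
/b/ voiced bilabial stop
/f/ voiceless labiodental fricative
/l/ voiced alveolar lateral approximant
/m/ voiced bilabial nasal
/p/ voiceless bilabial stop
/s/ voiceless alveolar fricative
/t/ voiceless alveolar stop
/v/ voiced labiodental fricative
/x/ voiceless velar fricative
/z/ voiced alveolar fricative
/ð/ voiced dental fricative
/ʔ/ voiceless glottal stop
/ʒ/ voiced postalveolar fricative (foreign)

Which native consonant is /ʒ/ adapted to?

z

/z/ is closest: same manner (fricative), place distance 1 (postalveolar→alveolar), same voicing; total 1. Next closest is /s/ at distance 2.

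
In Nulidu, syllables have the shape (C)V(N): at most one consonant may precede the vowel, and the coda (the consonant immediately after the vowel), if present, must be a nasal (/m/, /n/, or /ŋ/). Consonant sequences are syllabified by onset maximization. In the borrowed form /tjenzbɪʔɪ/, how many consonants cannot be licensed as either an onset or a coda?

Syllabifying with onset maximization leaves /t/, /z/ stranded (only a nasal (/m/, /n/, or /ŋ/) is licensed in coda position; onsets are limited to one consonant).

2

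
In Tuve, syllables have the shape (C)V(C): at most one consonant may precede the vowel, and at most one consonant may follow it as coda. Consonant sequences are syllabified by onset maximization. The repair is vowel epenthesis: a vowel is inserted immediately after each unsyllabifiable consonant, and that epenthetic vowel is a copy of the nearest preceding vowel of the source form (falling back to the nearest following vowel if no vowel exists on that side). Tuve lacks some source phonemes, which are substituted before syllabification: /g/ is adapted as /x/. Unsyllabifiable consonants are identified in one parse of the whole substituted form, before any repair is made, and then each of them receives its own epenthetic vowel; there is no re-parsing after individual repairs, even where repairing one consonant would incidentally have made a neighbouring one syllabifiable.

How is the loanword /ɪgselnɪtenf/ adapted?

ɪxselnɪtenfe

Substitution: /g/ → /x/, giving /ɪxselnɪtenf/.
Syllabifying with onset maximization leaves /f/ stranded (at most one coda consonant is licensed; onsets are limited to one consonant).
Each unlicensed consonant becomes the onset of a new syllable: /f/ → /fe/.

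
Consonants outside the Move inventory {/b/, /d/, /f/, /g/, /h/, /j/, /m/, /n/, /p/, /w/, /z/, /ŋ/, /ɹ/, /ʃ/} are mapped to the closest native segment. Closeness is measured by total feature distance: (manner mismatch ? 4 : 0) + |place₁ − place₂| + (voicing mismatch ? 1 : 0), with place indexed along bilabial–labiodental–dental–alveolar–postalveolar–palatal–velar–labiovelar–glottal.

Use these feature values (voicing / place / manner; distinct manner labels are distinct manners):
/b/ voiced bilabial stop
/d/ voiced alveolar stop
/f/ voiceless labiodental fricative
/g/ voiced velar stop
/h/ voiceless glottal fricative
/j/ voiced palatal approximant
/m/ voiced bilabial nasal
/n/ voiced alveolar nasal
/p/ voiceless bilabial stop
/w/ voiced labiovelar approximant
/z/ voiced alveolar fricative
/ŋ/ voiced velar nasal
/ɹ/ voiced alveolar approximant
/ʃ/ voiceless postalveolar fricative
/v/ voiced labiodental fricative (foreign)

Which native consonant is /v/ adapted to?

/f/ is closest: same manner (fricative), place distance 0 (labiodental→labiodental), voicing differs (+1); total 1. Next closest is /z/ at distance 2.

f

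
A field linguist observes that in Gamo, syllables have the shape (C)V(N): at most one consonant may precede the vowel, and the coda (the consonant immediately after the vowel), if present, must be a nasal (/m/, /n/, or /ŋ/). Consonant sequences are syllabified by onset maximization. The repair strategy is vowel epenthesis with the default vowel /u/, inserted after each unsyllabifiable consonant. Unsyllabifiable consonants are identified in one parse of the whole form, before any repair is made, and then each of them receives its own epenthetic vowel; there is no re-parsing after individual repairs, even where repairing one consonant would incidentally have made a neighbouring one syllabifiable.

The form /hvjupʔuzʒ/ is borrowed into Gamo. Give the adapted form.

huvujupuʔuzuʒu

Syllabifying with onset maximization leaves /h/, /v/, /p/, /z/, /ʒ/ stranded (only a nasal (/m/, /n/, or /ŋ/) is licensed in coda position; onsets are limited to one consonant).
Epenthesis after each stranded consonant: /h/ → /hu/, /v/ → /vu/, /p/ → /pu/, /z/ → /zu/, /ʒ/ → /ʒu/.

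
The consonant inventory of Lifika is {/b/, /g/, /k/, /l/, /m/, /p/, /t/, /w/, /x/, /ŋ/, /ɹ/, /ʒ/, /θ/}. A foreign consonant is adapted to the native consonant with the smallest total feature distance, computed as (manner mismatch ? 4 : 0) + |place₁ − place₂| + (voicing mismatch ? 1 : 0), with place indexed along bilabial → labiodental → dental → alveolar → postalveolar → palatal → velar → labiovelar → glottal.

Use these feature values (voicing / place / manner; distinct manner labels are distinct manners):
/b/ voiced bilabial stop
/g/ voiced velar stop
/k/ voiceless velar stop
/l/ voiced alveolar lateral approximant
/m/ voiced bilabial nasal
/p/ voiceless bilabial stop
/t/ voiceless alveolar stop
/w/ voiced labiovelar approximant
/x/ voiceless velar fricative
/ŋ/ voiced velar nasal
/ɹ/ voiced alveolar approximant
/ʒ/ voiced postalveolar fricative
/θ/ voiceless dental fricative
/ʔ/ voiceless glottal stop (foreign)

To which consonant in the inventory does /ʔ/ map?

k

/k/ is closest: same manner (stop), place distance 2 (glottal→velar), same voicing; total 2. Next closest is /g/ at distance 3.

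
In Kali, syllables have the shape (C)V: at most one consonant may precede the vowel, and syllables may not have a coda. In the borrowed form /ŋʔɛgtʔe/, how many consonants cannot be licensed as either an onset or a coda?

The consonants /ŋ/, /g/, /t/ cannot be parsed into a legal (C)V syllable (no codas are permitted; onsets are limited to one consonant).

3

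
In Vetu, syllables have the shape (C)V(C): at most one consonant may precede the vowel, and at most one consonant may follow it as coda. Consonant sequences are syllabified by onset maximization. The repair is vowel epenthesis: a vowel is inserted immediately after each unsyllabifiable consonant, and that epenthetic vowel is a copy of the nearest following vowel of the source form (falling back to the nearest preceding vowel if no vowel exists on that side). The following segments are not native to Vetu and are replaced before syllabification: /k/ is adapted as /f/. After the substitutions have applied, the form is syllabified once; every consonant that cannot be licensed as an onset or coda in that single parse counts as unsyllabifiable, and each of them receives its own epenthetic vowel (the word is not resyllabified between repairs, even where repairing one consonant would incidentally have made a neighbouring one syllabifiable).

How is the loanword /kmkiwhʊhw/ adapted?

fimifiwhʊhwʊ

Substitution: /k/ → /f/, giving /fmfiwhʊhw/.
Under (C)V(C), the unsyllabifiable consonants are /f/, /m/, /w/ (at most one coda consonant is licensed; onsets are limited to one consonant).
Each unlicensed consonant becomes the onset of a new syllable: /f/ → /fi/, /m/ → /mi/, /w/ → /wʊ/.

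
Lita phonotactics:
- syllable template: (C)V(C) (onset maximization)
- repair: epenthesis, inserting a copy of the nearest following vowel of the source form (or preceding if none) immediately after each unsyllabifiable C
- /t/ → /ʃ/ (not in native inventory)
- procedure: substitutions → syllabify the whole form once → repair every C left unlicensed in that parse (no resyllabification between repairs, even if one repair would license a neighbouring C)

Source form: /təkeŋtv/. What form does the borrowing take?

Substitution: /t/ → /ʃ/, giving /ʃəkeŋʃv/.
Syllabifying with onset maximization leaves /ʃ/, /v/ stranded (at most one coda consonant is licensed; onsets are limited to one consonant).
Inserting the epenthetic vowel yields /ʃ/ → /ʃe/, /v/ → /ve/.

ʃəkeŋʃeve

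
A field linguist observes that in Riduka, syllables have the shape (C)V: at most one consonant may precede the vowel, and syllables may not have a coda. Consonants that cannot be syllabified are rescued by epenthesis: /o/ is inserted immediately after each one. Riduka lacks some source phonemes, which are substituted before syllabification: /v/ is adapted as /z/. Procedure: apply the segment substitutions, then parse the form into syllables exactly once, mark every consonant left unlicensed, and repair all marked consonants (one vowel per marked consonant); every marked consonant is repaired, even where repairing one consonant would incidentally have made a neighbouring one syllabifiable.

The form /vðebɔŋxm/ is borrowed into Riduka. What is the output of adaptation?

Substitution: /v/ → /z/, giving /zðebɔŋxm/.
Syllabifying with onset maximization leaves /z/, /ŋ/, /x/, /m/ stranded (no codas are permitted; onsets are limited to one consonant).
Inserting the epenthetic vowel yields /z/ → /zo/, /ŋ/ → /ŋo/, /x/ → /xo/, /m/ → /mo/.

zoðebɔŋoxomo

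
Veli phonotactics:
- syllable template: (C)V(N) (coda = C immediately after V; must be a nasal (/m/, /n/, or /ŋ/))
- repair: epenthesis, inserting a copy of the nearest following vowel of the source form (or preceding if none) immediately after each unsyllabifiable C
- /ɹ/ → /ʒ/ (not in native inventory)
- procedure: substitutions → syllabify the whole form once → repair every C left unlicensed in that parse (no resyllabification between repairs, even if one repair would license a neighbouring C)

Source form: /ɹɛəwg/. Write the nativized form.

Substitution: /ɹ/ → /ʒ/, giving /ʒɛəwg/.
Under (C)V(N), the unsyllabifiable consonants are /w/, /g/ (only a nasal (/m/, /n/, or /ŋ/) is licensed in coda position; onsets are limited to one consonant).
Each unlicensed consonant becomes the onset of a new syllable: /w/ → /wə/, /g/ → /gə/.

ʒɛəwəgə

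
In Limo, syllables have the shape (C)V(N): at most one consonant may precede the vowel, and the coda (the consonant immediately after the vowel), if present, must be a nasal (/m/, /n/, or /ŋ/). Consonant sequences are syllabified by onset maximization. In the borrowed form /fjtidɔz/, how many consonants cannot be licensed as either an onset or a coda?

Syllabifying with onset maximization leaves /f/, /j/, /z/ stranded (only a nasal (/m/, /n/, or /ŋ/) is licensed in coda position; onsets are limited to one consonant).

3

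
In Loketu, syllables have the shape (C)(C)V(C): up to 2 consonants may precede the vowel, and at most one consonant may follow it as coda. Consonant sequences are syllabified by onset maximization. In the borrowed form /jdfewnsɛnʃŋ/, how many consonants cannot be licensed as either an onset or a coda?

3

The consonants /j/, /ʃ/, /ŋ/ cannot be parsed into a legal (C)(C)V(C) syllable (at most one coda consonant is licensed; onsets may contain at most 2 consonants).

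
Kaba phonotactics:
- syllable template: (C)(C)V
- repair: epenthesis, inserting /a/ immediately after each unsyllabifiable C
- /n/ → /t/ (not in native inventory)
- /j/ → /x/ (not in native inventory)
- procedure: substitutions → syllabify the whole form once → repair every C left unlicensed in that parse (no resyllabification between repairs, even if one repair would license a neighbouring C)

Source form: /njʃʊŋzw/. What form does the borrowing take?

Substitution: /n/ → /t/, /j/ → /x/, giving /txʃʊŋzw/.
The consonants /t/, /ŋ/, /z/, /w/ cannot be parsed into a legal (C)(C)V syllable (no codas are permitted; onsets may contain at most 2 consonants).
Inserting the epenthetic vowel yields /t/ → /ta/, /ŋ/ → /ŋa/, /z/ → /za/, /w/ → /wa/.

taxʃʊŋazawa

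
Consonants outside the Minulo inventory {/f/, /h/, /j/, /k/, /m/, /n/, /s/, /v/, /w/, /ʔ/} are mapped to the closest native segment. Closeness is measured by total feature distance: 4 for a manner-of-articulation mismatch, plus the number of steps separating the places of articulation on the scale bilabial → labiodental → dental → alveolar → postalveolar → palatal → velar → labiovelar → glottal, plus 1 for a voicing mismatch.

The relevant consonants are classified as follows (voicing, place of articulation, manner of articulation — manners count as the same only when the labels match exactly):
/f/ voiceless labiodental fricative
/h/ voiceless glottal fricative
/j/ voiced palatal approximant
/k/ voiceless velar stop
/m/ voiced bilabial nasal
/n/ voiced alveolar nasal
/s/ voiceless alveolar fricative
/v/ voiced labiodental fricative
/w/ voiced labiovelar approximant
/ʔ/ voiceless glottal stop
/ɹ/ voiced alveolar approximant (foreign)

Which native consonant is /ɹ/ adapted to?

j

/j/ is closest: same manner (approximant), place distance 2 (alveolar→palatal), same voicing; total 2. Next closest is /n/ at distance 4.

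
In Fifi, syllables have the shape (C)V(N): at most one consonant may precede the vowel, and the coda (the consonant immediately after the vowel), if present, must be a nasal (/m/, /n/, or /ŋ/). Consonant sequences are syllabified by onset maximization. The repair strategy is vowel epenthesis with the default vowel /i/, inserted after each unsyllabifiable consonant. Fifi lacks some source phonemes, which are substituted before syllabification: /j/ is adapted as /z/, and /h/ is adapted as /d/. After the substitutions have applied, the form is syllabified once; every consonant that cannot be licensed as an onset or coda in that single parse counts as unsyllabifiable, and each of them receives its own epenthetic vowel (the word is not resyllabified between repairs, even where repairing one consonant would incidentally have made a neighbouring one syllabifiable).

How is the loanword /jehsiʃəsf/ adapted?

zedisiʃəsifi

Substitution: /j/ → /z/, /h/ → /d/, giving /zedsiʃəsf/.
Syllabifying with onset maximization leaves /d/, /s/, /f/ stranded (only a nasal (/m/, /n/, or /ŋ/) is licensed in coda position; onsets are limited to one consonant).
Inserting the epenthetic vowel yields /d/ → /di/, /s/ → /si/, /f/ → /fi/.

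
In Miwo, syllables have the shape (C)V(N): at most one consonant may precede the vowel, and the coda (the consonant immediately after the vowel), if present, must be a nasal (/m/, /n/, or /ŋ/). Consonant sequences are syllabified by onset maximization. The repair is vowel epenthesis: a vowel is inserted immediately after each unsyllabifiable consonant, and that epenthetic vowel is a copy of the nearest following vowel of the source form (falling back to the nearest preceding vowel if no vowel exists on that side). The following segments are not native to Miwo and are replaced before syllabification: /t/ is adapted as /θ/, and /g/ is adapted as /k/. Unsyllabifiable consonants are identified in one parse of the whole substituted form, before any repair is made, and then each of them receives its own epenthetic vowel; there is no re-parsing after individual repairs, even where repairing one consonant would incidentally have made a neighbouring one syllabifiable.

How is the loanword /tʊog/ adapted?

θʊoko

Substitution: /t/ → /θ/, /g/ → /k/, giving /θʊok/.
Under (C)V(N), the unsyllabifiable consonants are /k/ (only a nasal (/m/, /n/, or /ŋ/) is licensed in coda position; onsets are limited to one consonant).
Epenthesis after each stranded consonant: /k/ → /ko/.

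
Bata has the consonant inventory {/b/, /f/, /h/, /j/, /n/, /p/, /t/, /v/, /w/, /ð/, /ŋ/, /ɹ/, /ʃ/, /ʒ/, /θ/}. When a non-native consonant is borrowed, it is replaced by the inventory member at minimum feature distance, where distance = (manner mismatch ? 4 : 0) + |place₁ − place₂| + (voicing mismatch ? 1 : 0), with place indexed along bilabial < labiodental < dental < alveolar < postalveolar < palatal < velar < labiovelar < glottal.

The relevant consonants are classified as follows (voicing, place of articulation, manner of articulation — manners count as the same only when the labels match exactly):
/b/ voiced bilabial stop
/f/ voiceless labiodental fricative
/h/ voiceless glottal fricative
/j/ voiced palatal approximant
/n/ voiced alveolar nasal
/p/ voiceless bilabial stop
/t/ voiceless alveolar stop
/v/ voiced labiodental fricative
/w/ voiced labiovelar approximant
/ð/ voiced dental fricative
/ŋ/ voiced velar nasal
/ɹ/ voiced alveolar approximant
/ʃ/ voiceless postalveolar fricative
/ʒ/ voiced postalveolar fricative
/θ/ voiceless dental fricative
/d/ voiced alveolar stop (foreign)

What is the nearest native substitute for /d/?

/t/ is closest: same manner (stop), place distance 0 (alveolar→alveolar), voicing differs (+1); total 1. Next closest is /b/ at distance 3.

t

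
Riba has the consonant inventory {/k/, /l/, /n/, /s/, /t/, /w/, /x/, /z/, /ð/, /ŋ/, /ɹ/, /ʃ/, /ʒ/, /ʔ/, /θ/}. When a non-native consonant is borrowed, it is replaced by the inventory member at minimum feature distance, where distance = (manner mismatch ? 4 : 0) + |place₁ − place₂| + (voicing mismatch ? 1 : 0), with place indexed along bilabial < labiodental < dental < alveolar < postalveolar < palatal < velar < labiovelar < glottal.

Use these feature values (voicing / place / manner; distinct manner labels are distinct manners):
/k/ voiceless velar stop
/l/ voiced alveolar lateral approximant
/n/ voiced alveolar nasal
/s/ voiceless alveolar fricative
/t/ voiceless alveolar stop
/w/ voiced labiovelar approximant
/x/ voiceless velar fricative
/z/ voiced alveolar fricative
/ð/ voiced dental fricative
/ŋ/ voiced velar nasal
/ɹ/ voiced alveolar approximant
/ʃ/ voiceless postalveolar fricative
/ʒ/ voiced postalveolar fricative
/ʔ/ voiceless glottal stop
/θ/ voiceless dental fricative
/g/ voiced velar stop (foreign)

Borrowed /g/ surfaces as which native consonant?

/k/ is closest: same manner (stop), place distance 0 (velar→velar), voicing differs (+1); total 1. Next closest is /ʔ/ at distance 3.

k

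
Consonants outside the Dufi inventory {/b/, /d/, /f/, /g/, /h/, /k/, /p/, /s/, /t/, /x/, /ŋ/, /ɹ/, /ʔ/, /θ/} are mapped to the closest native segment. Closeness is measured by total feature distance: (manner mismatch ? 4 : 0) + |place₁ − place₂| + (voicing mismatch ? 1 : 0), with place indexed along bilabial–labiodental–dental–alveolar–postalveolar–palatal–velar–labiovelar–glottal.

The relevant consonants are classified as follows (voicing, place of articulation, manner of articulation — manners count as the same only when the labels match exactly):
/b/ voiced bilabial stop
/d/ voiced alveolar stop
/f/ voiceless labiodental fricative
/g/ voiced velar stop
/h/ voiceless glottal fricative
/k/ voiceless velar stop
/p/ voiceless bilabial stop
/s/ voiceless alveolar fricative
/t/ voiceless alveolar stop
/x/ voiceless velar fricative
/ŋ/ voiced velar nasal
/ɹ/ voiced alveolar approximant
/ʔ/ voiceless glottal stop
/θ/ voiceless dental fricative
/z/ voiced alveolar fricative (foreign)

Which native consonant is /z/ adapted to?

/s/ is closest: same manner (fricative), place distance 0 (alveolar→alveolar), voicing differs (+1); total 1. Next closest is /θ/ at distance 2.

s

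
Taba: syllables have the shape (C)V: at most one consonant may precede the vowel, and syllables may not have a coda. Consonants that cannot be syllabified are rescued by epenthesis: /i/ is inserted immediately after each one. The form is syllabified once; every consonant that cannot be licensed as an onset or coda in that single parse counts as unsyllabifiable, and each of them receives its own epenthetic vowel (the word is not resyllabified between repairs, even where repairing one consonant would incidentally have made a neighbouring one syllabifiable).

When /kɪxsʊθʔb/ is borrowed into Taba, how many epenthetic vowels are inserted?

The unsyllabifiable consonants are /x/, /θ/, /ʔ/, /b/; each receives one epenthetic vowel.

4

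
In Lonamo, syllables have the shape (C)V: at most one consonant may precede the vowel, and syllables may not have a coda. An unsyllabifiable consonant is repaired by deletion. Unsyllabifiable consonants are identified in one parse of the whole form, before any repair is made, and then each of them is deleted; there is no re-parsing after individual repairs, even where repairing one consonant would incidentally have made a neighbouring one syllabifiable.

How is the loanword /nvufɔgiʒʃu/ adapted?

The consonants /n/, /ʒ/ cannot be parsed into a legal (C)V syllable (no codas are permitted; onsets are limited to one consonant).
Deletion applies to /n/, /ʒ/.

vufɔgiʃu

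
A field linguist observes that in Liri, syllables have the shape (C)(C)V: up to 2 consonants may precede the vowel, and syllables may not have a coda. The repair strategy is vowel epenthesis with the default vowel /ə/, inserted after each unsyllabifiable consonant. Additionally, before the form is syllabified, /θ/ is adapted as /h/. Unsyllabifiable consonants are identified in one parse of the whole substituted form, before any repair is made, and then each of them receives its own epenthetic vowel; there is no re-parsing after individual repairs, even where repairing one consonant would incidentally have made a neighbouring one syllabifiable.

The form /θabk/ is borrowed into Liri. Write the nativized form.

habəkə

Substitution: /θ/ → /h/, giving /habk/.
Syllabifying with onset maximization leaves /b/, /k/ stranded (no codas are permitted; onsets may contain at most 2 consonants).
Inserting the epenthetic vowel yields /b/ → /bə/, /k/ → /kə/.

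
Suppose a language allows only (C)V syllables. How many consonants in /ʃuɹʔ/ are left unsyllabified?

Syllabifying with onset maximization leaves /ɹ/, /ʔ/ stranded (no codas are permitted; onsets are limited to one consonant).

2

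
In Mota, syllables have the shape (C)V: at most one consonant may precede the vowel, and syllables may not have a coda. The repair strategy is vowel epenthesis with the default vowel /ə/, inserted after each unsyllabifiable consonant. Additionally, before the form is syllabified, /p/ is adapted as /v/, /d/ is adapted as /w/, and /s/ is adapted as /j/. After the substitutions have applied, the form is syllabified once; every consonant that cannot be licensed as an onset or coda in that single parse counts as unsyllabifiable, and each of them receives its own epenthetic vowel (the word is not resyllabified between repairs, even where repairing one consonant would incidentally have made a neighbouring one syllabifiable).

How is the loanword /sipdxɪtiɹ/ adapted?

jivəwəxɪtiɹə

Substitution: /s/ → /j/, /p/ → /v/, /d/ → /w/, giving /jivwxɪtiɹ/.
Under (C)V, the unsyllabifiable consonants are /v/, /w/, /ɹ/ (no codas are permitted; onsets are limited to one consonant).
Inserting the epenthetic vowel yields /v/ → /və/, /w/ → /wə/, /ɹ/ → /ɹə/.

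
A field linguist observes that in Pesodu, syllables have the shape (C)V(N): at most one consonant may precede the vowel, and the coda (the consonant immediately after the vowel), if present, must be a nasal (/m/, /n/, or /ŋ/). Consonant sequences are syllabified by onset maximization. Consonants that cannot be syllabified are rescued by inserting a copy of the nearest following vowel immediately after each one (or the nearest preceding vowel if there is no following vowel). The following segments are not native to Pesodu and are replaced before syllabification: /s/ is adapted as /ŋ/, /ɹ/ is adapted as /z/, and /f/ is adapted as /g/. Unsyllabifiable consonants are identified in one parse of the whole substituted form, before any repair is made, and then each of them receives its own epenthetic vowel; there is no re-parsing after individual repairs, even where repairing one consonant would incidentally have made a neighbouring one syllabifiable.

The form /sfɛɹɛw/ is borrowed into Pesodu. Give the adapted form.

Substitution: /s/ → /ŋ/, /f/ → /g/, /ɹ/ → /z/, giving /ŋgɛzɛw/.
Syllabifying with onset maximization leaves /ŋ/, /w/ stranded (only a nasal (/m/, /n/, or /ŋ/) is licensed in coda position; onsets are limited to one consonant).
Each unlicensed consonant becomes the onset of a new syllable: /ŋ/ → /ŋɛ/, /w/ → /wɛ/.

ŋɛgɛzɛwɛ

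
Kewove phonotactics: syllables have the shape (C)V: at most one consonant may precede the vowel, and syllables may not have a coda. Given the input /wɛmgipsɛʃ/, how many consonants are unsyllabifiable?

3

The consonants /m/, /p/, /ʃ/ cannot be parsed into a legal (C)V syllable (no codas are permitted; onsets are limited to one consonant).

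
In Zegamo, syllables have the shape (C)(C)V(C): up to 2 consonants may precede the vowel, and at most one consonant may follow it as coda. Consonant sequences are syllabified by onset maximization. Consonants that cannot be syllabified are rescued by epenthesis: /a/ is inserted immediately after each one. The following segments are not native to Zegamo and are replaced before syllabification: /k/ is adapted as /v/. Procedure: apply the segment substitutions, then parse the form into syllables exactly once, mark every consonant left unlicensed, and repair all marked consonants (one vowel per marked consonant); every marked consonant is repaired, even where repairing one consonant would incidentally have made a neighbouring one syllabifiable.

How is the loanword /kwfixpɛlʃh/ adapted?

vawfixpɛlʃaha

Substitution: /k/ → /v/, giving /vwfixpɛlʃh/.
The consonants /v/, /ʃ/, /h/ cannot be parsed into a legal (C)(C)V(C) syllable (at most one coda consonant is licensed; onsets may contain at most 2 consonants).
Each unlicensed consonant becomes the onset of a new syllable: /v/ → /va/, /ʃ/ → /ʃa/, /h/ → /ha/.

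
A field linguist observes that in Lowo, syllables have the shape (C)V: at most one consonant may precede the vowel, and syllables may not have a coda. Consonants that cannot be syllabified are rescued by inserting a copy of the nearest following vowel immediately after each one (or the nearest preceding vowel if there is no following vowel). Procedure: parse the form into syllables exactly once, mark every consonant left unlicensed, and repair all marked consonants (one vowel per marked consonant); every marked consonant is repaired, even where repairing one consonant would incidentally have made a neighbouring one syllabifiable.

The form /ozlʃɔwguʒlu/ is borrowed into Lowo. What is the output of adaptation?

ozɔlɔʃɔwuguʒulu

Under (C)V, the unsyllabifiable consonants are /z/, /l/, /w/, /ʒ/ (no codas are permitted; onsets are limited to one consonant).
Inserting the epenthetic vowel yields /z/ → /zɔ/, /l/ → /lɔ/, /w/ → /wu/, /ʒ/ → /ʒu/.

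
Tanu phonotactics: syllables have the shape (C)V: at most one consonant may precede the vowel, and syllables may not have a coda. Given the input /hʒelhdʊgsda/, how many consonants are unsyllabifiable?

5

Under (C)V, the unsyllabifiable consonants are /h/, /l/, /h/, /g/, /s/ (no codas are permitted; onsets are limited to one consonant).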